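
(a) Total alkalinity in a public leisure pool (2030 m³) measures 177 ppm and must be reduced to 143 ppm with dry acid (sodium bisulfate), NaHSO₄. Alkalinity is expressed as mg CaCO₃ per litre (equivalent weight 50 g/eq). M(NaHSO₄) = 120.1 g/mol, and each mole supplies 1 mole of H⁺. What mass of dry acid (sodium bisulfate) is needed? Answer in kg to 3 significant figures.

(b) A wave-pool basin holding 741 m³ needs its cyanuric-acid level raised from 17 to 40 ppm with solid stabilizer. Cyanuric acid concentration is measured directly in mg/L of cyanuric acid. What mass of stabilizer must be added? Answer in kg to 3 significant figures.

(a) 166 kg; (b) 17.0 kg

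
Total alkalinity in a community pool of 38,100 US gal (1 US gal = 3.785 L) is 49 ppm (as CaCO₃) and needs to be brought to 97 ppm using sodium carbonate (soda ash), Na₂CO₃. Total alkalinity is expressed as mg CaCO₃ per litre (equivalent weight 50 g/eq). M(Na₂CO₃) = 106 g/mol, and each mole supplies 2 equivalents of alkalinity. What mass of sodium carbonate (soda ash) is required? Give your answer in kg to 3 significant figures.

Volume: 38,100 US gal × 3.785 L/gal = 144,208 L.
Alkalinity to add: (97 − 49) = 48 mg/L as CaCO₃ × 144,208 L = 6922 g as CaCO₃.
Equivalents: 6922 g ÷ 50 g/eq = 138.4 eq.
Each mole of Na₂CO₃ supplies 2 eq, so 138.4 / 2 = 69.22 mol.
Mass: 69.22 mol × 106 g/mol = 7337 g.

7.34 kg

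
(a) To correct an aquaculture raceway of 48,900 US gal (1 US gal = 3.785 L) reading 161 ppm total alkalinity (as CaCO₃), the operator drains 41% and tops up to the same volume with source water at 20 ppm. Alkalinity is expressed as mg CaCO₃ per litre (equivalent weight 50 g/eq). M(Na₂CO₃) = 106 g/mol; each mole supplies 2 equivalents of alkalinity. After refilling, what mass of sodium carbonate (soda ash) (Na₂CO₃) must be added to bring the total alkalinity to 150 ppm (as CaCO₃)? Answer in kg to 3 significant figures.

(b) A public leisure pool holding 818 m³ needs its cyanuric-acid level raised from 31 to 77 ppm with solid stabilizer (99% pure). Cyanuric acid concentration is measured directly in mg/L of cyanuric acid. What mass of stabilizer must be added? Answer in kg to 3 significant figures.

(a) 9.18 kg; (b) 38.0 kg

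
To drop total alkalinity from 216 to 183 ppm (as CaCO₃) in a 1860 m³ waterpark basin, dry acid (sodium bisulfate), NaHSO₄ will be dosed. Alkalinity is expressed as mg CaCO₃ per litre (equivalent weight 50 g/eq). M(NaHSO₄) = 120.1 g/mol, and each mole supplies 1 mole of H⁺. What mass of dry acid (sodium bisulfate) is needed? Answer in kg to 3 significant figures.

Volume: 1860 m³ = 1,860,000 L.
Alkalinity to neutralize: (216 − 183) = 33 mg/L as CaCO₃ × 1,860,000 L = 61,380 g as CaCO₃.
Equivalents of H⁺ required: 61,380 ÷ 50 g/eq = 1228 eq = 1228 mol NaHSO₄.
Mass of NaHSO₄: 1228 × 120.1 = 147,400 g.

147 kg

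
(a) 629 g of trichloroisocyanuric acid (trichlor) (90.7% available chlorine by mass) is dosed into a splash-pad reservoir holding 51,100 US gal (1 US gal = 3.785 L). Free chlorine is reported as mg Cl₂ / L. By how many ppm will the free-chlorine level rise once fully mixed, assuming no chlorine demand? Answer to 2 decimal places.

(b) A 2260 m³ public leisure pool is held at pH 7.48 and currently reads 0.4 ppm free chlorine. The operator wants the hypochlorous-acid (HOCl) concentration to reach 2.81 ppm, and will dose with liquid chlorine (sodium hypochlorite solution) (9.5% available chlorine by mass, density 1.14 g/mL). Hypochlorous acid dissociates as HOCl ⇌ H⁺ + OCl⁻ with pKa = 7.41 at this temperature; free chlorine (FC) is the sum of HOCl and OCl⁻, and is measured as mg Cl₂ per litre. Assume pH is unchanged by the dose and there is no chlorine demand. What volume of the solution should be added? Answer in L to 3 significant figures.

(a) Volume: 51,100 US gal × 3.785 L/gal = 193,414 L.
(a) Available chlorine delivered: 629 g × 0.907 = 570.5 g as Cl₂.
(a) Concentration rise: 570.5 g / 193,414 L = 2.95 mg/L = 2.95 ppm.

(b) Volume: 2260 m³ = 2,260,000 L.
(b) [OCl⁻]/[HOCl] = 10^(pH − pKa) = 10^(7.48 − 7.41) = 1.175; fraction as HOCl = 1/(1 + 1.175) = 0.4598.
(b) Free chlorine required for 2.81 ppm HOCl: 2.81 / 0.4598 = 6.111 ppm.
(b) FC to add: 6.111 − 0.4 = 5.711 mg/L as Cl₂.
(b) Cl₂ equivalent: 5.711 mg/L × 2,260,000 L = 12,910 g.
(b) Product at 9.5% available Cl: 12,910 / 0.095 = 135,900 g.
(b) Volume: 135,900 g ÷ 1.14 g/mL = 119,200 mL.

(a) 2.95 ppm; (b) 119 L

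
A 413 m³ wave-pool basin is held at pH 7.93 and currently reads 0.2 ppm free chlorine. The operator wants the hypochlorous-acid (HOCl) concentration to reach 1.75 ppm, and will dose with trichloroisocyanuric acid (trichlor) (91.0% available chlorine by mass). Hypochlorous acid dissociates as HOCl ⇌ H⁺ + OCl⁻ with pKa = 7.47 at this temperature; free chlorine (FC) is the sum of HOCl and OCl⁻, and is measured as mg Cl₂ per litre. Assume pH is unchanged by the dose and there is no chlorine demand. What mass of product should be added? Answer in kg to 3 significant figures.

2.99 kg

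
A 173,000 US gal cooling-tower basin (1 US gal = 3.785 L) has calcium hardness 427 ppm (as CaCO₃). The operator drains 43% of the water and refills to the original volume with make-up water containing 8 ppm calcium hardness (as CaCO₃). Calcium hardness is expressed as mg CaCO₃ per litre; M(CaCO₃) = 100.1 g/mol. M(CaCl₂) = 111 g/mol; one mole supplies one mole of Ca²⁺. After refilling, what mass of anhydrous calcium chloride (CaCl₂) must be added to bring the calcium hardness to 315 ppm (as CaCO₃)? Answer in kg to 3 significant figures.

49.5 kg

Volume: 173,000 US gal × 3.785 L/gal = 654,805 L.
After draining 43% and refilling: 427 × 0.57 + 8 × 0.43 = 246.83 ppm.
Deficit to target: 315 − 246.83 = 68.17 mg/L.
As CaCO₃: 68.17 mg/L × 654,805 L = 44,640 g; ÷ 100.1 = 445.9 mol Ca²⁺.
Mass: 445.9 × 111 = 49,500 g.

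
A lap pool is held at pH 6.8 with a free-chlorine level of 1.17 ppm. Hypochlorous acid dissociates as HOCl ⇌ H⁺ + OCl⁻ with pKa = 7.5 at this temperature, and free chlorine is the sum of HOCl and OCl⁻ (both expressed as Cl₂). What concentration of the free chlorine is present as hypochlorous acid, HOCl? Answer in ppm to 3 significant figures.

[OCl⁻]/[HOCl] = 10^(pH − pKa) = 10^(6.8 − 7.5) = 10^-0.70 = 0.1995.
Fraction as HOCl = 1 / (1 + 0.1995) = 0.8337.
HOCl = 0.8337 × 1.17 ppm = 0.9754 ppm.

0.975 ppm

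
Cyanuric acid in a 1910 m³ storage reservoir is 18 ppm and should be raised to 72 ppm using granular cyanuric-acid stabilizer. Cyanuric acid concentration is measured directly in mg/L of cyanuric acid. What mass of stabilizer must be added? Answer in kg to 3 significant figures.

Volume: 1910 m³ = 1,910,000 L.
CYA to add: (72 − 18) = 54 mg/L × 1,910,000 L = 103,100 g cyanuric acid.

103 kg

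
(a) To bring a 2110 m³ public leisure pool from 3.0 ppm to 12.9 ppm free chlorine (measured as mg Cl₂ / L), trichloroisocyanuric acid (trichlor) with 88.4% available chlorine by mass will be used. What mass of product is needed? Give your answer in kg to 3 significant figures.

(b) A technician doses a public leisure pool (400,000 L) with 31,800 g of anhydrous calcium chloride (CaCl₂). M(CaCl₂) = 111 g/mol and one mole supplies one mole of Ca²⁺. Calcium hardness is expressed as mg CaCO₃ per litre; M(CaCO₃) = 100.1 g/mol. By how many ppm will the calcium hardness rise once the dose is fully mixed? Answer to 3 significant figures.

(a) Volume: 2110 m³ = 2,110,000 L.
(a) Chlorine deficit: 12.9 − 3.0 = 9.9 ppm = 9.9 mg/L as Cl₂.
(a) Cl₂ equivalent needed: 9.9 mg/L × 2,110,000 L = 20,890,000 mg = 20,890 g.
(a) Product at 88.4% available chlorine: 20,890 / 0.884 = 23,630 g.

(b) Moles of Ca²⁺: 31,800 g ÷ 111 g/mol = 286.5 mol.
(b) As CaCO₃: 286.5 mol × 100.1 g/mol = 28,680 g.
(b) Rise: 28,680 g / 400,000 L × 1000 = 71.69 mg/L.

(a) 23.6 kg; (b) 71.7 ppm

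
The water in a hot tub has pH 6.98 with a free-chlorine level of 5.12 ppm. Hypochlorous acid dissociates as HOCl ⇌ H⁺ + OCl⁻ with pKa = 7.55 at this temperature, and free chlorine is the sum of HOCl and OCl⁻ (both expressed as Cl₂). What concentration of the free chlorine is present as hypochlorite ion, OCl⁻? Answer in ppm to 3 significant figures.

[OCl⁻]/[HOCl] = 10^(pH − pKa) = 10^(6.98 − 7.55) = 10^-0.57 = 0.2692.
Fraction as HOCl = 1 / (1 + 0.2692) = 0.7879.
OCl⁻ = (1 − 0.7879) × 5.12 ppm = 1.086 ppm.

1.09 ppm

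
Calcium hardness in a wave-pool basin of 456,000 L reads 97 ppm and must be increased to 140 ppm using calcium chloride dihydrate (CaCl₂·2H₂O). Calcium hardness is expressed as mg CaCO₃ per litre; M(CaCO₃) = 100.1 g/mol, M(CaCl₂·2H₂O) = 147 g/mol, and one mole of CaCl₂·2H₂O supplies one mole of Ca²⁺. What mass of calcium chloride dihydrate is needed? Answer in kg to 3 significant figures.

28.8 kg

Hardness to add: (140 − 97) = 43 mg/L as CaCO₃ × 456,000 L = 19,610 g as CaCO₃.
Moles of Ca²⁺ (1 mol Ca²⁺ ≡ 1 mol CaCO₃): 19,610 / 100.1 g/mol = 195.9 mol.
Mass of CaCl₂·2H₂O: 195.9 × 147 = 28,790 g.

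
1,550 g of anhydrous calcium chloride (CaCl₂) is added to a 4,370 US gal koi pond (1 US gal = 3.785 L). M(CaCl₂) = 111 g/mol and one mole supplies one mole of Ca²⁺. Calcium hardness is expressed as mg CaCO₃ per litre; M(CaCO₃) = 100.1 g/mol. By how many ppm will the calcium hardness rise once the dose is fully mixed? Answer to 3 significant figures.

84.5 ppm

Volume: 4,370 US gal × 3.785 L/gal = 16,540 L.
Moles of Ca²⁺: 1,550 g ÷ 111 g/mol = 13.96 mol.
As CaCO₃: 13.96 mol × 100.1 g/mol = 1398 g.
Rise: 1398 g / 16,540 L × 1000 = 84.51 mg/L.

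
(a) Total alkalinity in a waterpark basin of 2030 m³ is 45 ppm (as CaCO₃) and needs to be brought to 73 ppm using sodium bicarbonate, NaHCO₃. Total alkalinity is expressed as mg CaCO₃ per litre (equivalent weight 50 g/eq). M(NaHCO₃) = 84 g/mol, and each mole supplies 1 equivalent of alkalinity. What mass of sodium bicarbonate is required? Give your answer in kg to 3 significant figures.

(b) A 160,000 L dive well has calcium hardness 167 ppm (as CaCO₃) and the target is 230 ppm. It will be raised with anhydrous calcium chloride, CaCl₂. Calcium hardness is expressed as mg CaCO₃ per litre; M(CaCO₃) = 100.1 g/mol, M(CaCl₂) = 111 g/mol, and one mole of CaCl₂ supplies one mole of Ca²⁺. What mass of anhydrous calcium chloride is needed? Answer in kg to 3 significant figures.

(a) 95.5 kg; (b) 11.2 kg

(a) Volume: 2030 m³ = 2,030,000 L.
(a) Alkalinity to add: (73 − 45) = 28 mg/L as CaCO₃ × 2,030,000 L = 56,840 g as CaCO₃.
(a) Equivalents: 56,840 g ÷ 50 g/eq = 1137 eq.
(a) NaHCO₃ supplies 1 eq per mole → 1137 mol.
(a) Mass: 1137 mol × 84 g/mol = 95,490 g.

(b) Hardness to add: (230 − 167) = 63 mg/L as CaCO₃ × 160,000 L = 10,080 g as CaCO₃.
(b) Moles of Ca²⁺ (1 mol Ca²⁺ ≡ 1 mol CaCO₃): 10,080 / 100.1 g/mol = 100.7 mol.
(b) Mass of CaCl₂: 100.7 × 111 = 11,180 g.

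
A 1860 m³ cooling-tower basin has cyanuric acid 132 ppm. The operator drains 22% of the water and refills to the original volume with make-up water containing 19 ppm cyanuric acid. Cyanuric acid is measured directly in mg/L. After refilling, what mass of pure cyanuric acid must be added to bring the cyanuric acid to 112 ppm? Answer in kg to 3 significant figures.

Volume: 1860 m³ = 1,860,000 L.
After draining 22% and refilling: 132 × 0.78 + 19 × 0.22 = 107.14 ppm.
Deficit to target: 112 − 107.14 = 4.86 mg/L.
Mass: 4.86 mg/L × 1,860,000 L = 9040 g cyanuric acid.

9.04 kg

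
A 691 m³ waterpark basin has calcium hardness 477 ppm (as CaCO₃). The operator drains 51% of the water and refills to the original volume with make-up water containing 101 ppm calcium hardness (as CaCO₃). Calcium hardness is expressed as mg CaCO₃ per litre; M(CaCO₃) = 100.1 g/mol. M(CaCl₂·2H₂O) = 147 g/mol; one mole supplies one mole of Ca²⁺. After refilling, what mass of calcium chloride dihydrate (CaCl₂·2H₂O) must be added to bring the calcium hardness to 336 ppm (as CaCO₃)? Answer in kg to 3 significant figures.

51.5 kg

Volume: 691 m³ = 691,000 L.
After draining 51% and refilling: 477 × 0.49 + 101 × 0.51 = 285.24 ppm.
Deficit to target: 336 − 285.24 = 50.76 mg/L.
As CaCO₃: 50.76 mg/L × 691,000 L = 35,080 g; ÷ 100.1 = 350.4 mol Ca²⁺.
Mass: 350.4 × 147 = 51,510 g.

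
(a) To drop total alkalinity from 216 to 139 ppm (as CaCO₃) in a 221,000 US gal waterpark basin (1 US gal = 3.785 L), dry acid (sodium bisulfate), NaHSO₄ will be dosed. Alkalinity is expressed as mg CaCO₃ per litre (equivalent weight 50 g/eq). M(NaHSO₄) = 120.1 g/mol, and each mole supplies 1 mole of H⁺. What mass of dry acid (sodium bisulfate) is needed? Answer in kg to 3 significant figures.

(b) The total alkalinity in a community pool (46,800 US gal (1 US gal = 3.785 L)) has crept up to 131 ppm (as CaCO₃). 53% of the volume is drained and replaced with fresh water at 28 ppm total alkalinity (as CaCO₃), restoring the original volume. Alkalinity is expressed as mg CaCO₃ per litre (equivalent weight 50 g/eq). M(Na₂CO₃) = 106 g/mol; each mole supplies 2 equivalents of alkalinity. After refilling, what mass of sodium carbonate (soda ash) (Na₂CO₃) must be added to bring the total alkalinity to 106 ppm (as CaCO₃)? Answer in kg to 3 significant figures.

(a) 155 kg; (b) 5.56 kg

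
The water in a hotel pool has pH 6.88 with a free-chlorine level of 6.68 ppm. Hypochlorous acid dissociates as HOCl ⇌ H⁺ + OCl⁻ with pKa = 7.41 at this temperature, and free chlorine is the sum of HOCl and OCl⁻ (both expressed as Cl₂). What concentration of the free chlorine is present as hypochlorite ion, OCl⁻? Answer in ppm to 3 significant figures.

1.52 ppm

[OCl⁻]/[HOCl] = 10^(pH − pKa) = 10^(6.88 − 7.41) = 10^-0.53 = 0.2951.
Fraction as HOCl = 1 / (1 + 0.2951) = 0.7721.
OCl⁻ = (1 − 0.7721) × 6.68 ppm = 1.522 ppm.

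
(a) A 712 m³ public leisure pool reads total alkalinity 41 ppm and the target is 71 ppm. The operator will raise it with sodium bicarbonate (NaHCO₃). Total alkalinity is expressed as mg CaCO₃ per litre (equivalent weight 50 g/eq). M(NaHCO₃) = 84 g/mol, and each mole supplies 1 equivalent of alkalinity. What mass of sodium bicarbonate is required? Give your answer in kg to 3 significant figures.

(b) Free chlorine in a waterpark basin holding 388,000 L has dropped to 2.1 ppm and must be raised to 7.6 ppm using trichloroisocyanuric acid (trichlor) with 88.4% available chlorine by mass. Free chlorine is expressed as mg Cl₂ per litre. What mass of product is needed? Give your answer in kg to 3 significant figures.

(a) Volume: 712 m³ = 712,000 L.
(a) Alkalinity to add: (71 − 41) = 30 mg/L as CaCO₃ × 712,000 L = 21,360 g as CaCO₃.
(a) Equivalents: 21,360 g ÷ 50 g/eq = 427.2 eq.
(a) NaHCO₃ supplies 1 eq per mole → 427.2 mol.
(a) Mass: 427.2 mol × 84 g/mol = 35,880 g.

(b) Chlorine deficit: 7.6 − 2.1 = 5.5 ppm = 5.5 mg/L as Cl₂.
(b) Cl₂ equivalent needed: 5.5 mg/L × 388,000 L = 2,134,000 mg = 2134 g.
(b) Product at 88.4% available chlorine: 2134 / 0.884 = 2414 g.

(a) 35.9 kg; (b) 2.41 kg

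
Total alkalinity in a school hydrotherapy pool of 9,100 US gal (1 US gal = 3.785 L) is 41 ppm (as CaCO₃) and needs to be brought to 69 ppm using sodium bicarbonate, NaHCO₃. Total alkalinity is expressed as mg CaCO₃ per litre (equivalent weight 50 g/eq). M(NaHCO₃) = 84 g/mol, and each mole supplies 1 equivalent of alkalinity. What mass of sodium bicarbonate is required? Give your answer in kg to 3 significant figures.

Volume: 9,100 US gal × 3.785 L/gal = 34,444 L.
Alkalinity to add: (69 − 41) = 28 mg/L as CaCO₃ × 34,444 L = 964.4 g as CaCO₃.
Equivalents: 964.4 g ÷ 50 g/eq = 19.29 eq.
NaHCO₃ supplies 1 eq per mole → 19.29 mol.
Mass: 19.29 mol × 84 g/mol = 1620 g.

1.62 kg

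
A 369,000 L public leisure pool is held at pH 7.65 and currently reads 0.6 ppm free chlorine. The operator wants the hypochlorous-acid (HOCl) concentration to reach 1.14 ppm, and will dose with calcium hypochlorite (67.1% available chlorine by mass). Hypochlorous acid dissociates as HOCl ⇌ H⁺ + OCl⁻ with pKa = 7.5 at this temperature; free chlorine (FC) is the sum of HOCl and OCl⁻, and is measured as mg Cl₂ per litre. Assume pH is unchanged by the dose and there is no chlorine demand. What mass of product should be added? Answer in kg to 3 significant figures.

[OCl⁻]/[HOCl] = 10^(pH − pKa) = 10^(7.65 − 7.5) = 1.413; fraction as HOCl = 1/(1 + 1.413) = 0.4145.
Free chlorine required for 1.14 ppm HOCl: 1.14 / 0.4145 = 2.75 ppm.
FC to add: 2.75 − 0.6 = 2.15 mg/L as Cl₂.
Cl₂ equivalent: 2.15 mg/L × 369,000 L = 793.5 g.
Product at 67.1% available Cl: 793.5 / 0.671 = 1183 g.

1.18 kg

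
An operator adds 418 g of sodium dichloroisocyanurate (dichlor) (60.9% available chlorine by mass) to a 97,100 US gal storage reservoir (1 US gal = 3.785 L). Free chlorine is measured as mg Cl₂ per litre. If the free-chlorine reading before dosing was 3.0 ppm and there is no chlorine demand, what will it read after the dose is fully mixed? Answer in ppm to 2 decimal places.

3.69 ppm

Volume: 97,100 US gal × 3.785 L/gal = 367,524 L.
Available chlorine delivered: 418 g × 0.609 = 254.6 g as Cl₂.
Concentration rise: 254.6 g / 367,524 L = 0.6926 mg/L = 0.69 ppm.
Final FC: 3.0 + 0.69 = 3.69 ppm.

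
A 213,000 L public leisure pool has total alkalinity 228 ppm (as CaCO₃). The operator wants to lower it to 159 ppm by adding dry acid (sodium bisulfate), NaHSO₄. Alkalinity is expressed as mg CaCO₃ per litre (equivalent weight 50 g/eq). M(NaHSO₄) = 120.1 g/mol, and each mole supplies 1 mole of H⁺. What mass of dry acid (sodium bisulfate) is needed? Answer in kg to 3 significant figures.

35.3 kg

Alkalinity to neutralize: (228 − 159) = 69 mg/L as CaCO₃ × 213,000 L = 14,700 g as CaCO₃.
Equivalents of H⁺ required: 14,700 ÷ 50 g/eq = 293.9 eq = 293.9 mol NaHSO₄.
Mass of NaHSO₄: 293.9 × 120.1 = 35,300 g.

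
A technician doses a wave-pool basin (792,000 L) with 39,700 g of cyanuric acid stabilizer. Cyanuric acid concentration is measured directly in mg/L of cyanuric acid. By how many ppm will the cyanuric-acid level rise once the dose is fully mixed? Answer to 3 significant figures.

50.1 ppm

Rise: 39,700 g / 792,000 L × 1000 = 50.13 mg/L.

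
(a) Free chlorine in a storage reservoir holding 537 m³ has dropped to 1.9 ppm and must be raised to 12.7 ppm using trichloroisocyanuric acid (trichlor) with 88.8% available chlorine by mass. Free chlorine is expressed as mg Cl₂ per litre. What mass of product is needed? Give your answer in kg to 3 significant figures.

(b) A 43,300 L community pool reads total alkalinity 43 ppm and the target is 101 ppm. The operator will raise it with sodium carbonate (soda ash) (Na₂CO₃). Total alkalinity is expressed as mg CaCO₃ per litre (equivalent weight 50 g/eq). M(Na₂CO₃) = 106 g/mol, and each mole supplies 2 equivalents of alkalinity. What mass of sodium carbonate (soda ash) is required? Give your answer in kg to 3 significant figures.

(a) 6.53 kg; (b) 2.66 kg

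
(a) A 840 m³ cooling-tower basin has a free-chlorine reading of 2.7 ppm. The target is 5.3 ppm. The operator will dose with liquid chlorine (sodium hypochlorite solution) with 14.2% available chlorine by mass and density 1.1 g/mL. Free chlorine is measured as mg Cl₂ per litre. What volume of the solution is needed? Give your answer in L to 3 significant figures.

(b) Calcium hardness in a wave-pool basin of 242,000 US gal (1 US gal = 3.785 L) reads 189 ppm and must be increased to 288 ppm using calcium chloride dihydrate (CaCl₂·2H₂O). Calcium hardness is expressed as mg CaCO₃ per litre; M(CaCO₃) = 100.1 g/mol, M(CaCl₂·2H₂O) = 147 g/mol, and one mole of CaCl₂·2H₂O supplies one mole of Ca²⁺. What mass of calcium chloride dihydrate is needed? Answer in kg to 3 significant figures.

(a) Volume: 840 m³ = 840,000 L.
(a) Chlorine deficit: 5.3 − 2.7 = 2.6 ppm = 2.6 mg/L as Cl₂.
(a) Cl₂ equivalent needed: 2.6 mg/L × 840,000 L = 2,184,000 mg = 2184 g.
(a) Product at 14.2% available chlorine: 2184 / 0.142 = 15,380 g.
(a) Volume at density 1.1 g/mL: 15,380 g ÷ 1.1 g/mL = 13,980 mL.

(b) Volume: 242,000 US gal × 3.785 L/gal = 915,970 L.
(b) Hardness to add: (288 − 189) = 99 mg/L as CaCO₃ × 915,970 L = 90,680 g as CaCO₃.
(b) Moles of Ca²⁺ (1 mol Ca²⁺ ≡ 1 mol CaCO₃): 90,680 / 100.1 g/mol = 905.9 mol.
(b) Mass of CaCl₂·2H₂O: 905.9 × 147 = 133,200 g.

(a) 14.0 L; (b) 133 kg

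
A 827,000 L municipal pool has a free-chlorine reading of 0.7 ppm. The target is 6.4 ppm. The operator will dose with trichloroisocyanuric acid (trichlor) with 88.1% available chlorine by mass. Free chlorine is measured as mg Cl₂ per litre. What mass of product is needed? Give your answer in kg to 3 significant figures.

Chlorine deficit: 6.4 − 0.7 = 5.7 ppm = 5.7 mg/L as Cl₂.
Cl₂ equivalent needed: 5.7 mg/L × 827,000 L = 4,714,000 mg = 4714 g.
Product at 88.1% available chlorine: 4714 / 0.881 = 5351 g.

5.35 kg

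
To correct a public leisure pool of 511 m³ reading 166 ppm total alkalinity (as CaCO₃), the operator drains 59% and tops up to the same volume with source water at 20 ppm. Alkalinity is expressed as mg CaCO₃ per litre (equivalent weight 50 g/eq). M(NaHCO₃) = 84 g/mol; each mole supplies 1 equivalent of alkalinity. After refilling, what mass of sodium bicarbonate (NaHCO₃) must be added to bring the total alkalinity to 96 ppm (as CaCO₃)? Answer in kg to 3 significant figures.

13.9 kg

Volume: 511 m³ = 511,000 L.
After draining 59% and refilling: 166 × 0.41 + 20 × 0.59 = 79.86 ppm.
Deficit to target: 96 − 79.86 = 16.14 mg/L.
As CaCO₃: 16.14 mg/L × 511,000 L = 8248 g; ÷ 50 g/eq ÷ 1 = 165 mol NaHCO₃.
Mass: 165 × 84 = 13,860 g.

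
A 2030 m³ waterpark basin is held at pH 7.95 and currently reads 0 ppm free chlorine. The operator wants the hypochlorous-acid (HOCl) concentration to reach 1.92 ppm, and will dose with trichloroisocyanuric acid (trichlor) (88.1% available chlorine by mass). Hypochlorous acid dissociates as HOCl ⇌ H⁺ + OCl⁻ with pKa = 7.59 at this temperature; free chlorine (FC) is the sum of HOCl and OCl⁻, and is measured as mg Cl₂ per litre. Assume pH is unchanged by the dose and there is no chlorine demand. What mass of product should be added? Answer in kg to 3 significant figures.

Volume: 2030 m³ = 2,030,000 L.
[OCl⁻]/[HOCl] = 10^(pH − pKa) = 10^(7.95 − 7.59) = 2.291; fraction as HOCl = 1/(1 + 2.291) = 0.3039.
Free chlorine required for 1.92 ppm HOCl: 1.92 / 0.3039 = 6.318 ppm.
FC to add: 6.318 − 0 = 6.318 mg/L as Cl₂.
Cl₂ equivalent: 6.318 mg/L × 2,030,000 L = 12,830 g.
Product at 88.1% available Cl: 12,830 / 0.881 = 14,560 g.

14.6 kg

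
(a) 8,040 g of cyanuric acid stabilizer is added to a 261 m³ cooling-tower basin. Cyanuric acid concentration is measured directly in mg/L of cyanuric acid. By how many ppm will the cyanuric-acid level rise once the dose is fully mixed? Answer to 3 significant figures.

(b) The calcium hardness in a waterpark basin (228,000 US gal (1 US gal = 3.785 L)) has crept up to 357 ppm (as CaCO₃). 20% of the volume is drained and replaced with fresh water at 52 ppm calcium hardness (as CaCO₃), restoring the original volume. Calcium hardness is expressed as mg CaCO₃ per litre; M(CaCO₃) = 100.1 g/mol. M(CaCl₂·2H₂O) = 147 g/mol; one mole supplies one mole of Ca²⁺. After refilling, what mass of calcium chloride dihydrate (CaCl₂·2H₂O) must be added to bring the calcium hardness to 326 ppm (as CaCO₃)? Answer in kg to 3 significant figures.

(a) 30.8 ppm; (b) 38.0 kg

(a) Volume: 261 m³ = 261,000 L.
(a) Rise: 8,040 g / 261,000 L × 1000 = 30.8 mg/L.

(b) Volume: 228,000 US gal × 3.785 L/gal = 862,980 L.
(b) After draining 20% and refilling: 357 × 0.80 + 52 × 0.20 = 296 ppm.
(b) Deficit to target: 326 − 296 = 30 mg/L.
(b) As CaCO₃: 30 mg/L × 862,980 L = 25,890 g; ÷ 100.1 = 258.6 mol Ca²⁺.
(b) Mass: 258.6 × 147 = 38,020 g.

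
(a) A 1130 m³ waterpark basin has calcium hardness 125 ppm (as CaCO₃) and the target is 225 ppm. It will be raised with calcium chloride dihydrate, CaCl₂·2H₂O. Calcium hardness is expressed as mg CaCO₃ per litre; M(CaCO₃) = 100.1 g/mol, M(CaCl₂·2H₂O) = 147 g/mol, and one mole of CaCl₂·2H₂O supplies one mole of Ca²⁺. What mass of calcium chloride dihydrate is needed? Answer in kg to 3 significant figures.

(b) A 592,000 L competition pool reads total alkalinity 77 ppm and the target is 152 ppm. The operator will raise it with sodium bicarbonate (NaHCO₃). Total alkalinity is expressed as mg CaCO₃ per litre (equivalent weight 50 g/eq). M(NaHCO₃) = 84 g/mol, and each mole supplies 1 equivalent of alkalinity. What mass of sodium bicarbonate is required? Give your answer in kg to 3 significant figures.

(a) 166 kg; (b) 74.6 kg

(a) Volume: 1130 m³ = 1,130,000 L.
(a) Hardness to add: (225 − 125) = 100 mg/L as CaCO₃ × 1,130,000 L = 113,000 g as CaCO₃.
(a) Moles of Ca²⁺ (1 mol Ca²⁺ ≡ 1 mol CaCO₃): 113,000 / 100.1 g/mol = 1129 mol.
(a) Mass of CaCl₂·2H₂O: 1129 × 147 = 165,900 g.

(b) Alkalinity to add: (152 − 77) = 75 mg/L as CaCO₃ × 592,000 L = 44,400 g as CaCO₃.
(b) Equivalents: 44,400 g ÷ 50 g/eq = 888 eq.
(b) NaHCO₃ supplies 1 eq per mole → 888 mol.
(b) Mass: 888 mol × 84 g/mol = 74,590 g.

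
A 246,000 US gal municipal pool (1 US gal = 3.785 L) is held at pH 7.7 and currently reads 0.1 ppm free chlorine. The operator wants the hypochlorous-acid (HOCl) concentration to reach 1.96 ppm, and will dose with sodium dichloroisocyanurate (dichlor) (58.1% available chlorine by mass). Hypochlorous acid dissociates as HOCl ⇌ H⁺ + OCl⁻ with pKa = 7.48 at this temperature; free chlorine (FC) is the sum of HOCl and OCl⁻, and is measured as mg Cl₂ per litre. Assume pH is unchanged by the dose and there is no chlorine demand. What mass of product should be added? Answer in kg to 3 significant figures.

Volume: 246,000 US gal × 3.785 L/gal = 931,110 L.
[OCl⁻]/[HOCl] = 10^(pH − pKa) = 10^(7.7 − 7.48) = 1.66; fraction as HOCl = 1/(1 + 1.66) = 0.376.
Free chlorine required for 1.96 ppm HOCl: 1.96 / 0.376 = 5.213 ppm.
FC to add: 5.213 − 0.1 = 5.113 mg/L as Cl₂.
Cl₂ equivalent: 5.113 mg/L × 931,110 L = 4761 g.
Product at 58.1% available Cl: 4761 / 0.581 = 8194 g.

8.19 kg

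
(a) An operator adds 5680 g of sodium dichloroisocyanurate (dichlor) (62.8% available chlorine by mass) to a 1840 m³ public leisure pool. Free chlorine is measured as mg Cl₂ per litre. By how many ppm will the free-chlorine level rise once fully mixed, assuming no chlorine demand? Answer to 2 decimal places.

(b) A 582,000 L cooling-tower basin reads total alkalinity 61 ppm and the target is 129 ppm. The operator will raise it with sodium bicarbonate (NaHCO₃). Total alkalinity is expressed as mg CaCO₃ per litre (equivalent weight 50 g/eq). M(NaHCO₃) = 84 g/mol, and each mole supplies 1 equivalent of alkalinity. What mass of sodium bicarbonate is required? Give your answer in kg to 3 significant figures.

(a) 1.94 ppm; (b) 66.5 kg

(a) Volume: 1840 m³ = 1,840,000 L.
(a) Available chlorine delivered: 5680 g × 0.628 = 3567 g as Cl₂.
(a) Concentration rise: 3567 g / 1,840,000 L = 1.939 mg/L = 1.94 ppm.

(b) Alkalinity to add: (129 − 61) = 68 mg/L as CaCO₃ × 582,000 L = 39,580 g as CaCO₃.
(b) Equivalents: 39,580 g ÷ 50 g/eq = 791.5 eq.
(b) NaHCO₃ supplies 1 eq per mole → 791.5 mol.
(b) Mass: 791.5 mol × 84 g/mol = 66,490 g.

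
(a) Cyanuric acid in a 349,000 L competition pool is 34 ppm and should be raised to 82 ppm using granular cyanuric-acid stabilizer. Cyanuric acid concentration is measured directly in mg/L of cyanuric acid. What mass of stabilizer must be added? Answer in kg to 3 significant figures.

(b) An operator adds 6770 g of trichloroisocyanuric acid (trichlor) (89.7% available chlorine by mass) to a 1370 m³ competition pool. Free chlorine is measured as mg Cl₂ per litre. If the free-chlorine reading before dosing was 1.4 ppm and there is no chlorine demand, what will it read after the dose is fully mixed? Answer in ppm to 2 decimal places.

(a) CYA to add: (82 − 34) = 48 mg/L × 349,000 L = 16,750 g cyanuric acid.

(b) Volume: 1370 m³ = 1,370,000 L.
(b) Available chlorine delivered: 6770 g × 0.897 = 6073 g as Cl₂.
(b) Concentration rise: 6073 g / 1,370,000 L = 4.433 mg/L = 4.43 ppm.
(b) Final FC: 1.4 + 4.43 = 5.83 ppm.

(a) 16.8 kg; (b) 5.83 ppm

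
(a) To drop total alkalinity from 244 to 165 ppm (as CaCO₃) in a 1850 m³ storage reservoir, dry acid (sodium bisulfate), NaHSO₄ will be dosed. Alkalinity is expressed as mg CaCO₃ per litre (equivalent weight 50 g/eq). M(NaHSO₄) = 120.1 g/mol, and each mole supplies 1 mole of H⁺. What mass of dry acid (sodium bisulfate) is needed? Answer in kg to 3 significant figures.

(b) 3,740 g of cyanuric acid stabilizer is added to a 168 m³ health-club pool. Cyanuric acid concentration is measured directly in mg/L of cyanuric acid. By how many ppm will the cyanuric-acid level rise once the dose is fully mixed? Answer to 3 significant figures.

(a) 351 kg; (b) 22.3 ppm

(a) Volume: 1850 m³ = 1,850,000 L.
(a) Alkalinity to neutralize: (244 − 165) = 79 mg/L as CaCO₃ × 1,850,000 L = 146,200 g as CaCO₃.
(a) Equivalents of H⁺ required: 146,200 ÷ 50 g/eq = 2923 eq = 2923 mol NaHSO₄.
(a) Mass of NaHSO₄: 2923 × 120.1 = 351,100 g.

(b) Volume: 168 m³ = 168,000 L.
(b) Rise: 3,740 g / 168,000 L × 1000 = 22.26 mg/L.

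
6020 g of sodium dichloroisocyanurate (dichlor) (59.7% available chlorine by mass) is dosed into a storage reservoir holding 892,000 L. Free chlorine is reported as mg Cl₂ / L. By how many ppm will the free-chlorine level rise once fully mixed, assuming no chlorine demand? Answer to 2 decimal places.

4.03 ppm

Available chlorine delivered: 6020 g × 0.597 = 3594 g as Cl₂.
Concentration rise: 3594 g / 892,000 L = 4.029 mg/L = 4.03 ppm.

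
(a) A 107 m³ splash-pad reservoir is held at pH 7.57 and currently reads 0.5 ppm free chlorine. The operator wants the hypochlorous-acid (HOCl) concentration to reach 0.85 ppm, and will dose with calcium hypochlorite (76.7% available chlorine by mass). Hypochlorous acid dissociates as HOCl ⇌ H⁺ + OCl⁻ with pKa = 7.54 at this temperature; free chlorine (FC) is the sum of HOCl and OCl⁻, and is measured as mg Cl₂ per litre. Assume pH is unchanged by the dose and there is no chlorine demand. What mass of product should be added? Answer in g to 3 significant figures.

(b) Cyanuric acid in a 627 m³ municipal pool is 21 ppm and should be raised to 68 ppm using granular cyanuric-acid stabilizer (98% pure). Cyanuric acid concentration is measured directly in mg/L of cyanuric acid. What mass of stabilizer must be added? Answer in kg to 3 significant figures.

(a) Volume: 107 m³ = 107,000 L.
(a) [OCl⁻]/[HOCl] = 10^(pH − pKa) = 10^(7.57 − 7.54) = 1.072; fraction as HOCl = 1/(1 + 1.072) = 0.4827.
(a) Free chlorine required for 0.85 ppm HOCl: 0.85 / 0.4827 = 1.761 ppm.
(a) FC to add: 1.761 − 0.5 = 1.261 mg/L as Cl₂.
(a) Cl₂ equivalent: 1.261 mg/L × 107,000 L = 134.9 g.
(a) Product at 76.7% available Cl: 134.9 / 0.767 = 175.9 g.

(b) Volume: 627 m³ = 627,000 L.
(b) CYA to add: (68 − 21) = 47 mg/L × 627,000 L = 29,470 g cyanuric acid.
(b) At 98% purity: 29,470 / 0.98 = 30,070 g product.

(a) 176 g; (b) 30.1 kg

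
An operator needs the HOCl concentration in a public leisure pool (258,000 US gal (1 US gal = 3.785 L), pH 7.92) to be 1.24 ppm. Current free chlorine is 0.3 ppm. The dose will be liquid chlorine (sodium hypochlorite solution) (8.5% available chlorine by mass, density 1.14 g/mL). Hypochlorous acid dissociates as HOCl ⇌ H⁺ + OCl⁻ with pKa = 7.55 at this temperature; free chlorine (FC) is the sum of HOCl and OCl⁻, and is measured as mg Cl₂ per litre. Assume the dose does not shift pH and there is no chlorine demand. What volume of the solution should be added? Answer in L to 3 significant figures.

Volume: 258,000 US gal × 3.785 L/gal = 976,530 L.
[OCl⁻]/[HOCl] = 10^(pH − pKa) = 10^(7.92 − 7.55) = 2.344; fraction as HOCl = 1/(1 + 2.344) = 0.299.
Free chlorine required for 1.24 ppm HOCl: 1.24 / 0.299 = 4.147 ppm.
FC to add: 4.147 − 0.3 = 3.847 mg/L as Cl₂.
Cl₂ equivalent: 3.847 mg/L × 976,530 L = 3757 g.
Product at 8.5% available Cl: 3757 / 0.085 = 44,190 g.
Volume: 44,190 g ÷ 1.14 g/mL = 38,770 mL.

38.8 L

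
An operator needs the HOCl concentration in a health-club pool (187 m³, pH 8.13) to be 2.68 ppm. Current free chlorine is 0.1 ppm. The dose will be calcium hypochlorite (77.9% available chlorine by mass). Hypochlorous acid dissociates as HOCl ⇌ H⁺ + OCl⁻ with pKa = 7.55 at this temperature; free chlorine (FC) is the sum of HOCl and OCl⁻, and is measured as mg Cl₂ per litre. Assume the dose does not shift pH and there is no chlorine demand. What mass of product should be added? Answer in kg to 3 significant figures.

3.07 kg

Volume: 187 m³ = 187,000 L.
[OCl⁻]/[HOCl] = 10^(pH − pKa) = 10^(8.13 − 7.55) = 3.802; fraction as HOCl = 1/(1 + 3.802) = 0.2083.
Free chlorine required for 2.68 ppm HOCl: 2.68 / 0.2083 = 12.87 ppm.
FC to add: 12.87 − 0.1 = 12.77 mg/L as Cl₂.
Cl₂ equivalent: 12.77 mg/L × 187,000 L = 2388 g.
Product at 77.9% available Cl: 2388 / 0.779 = 3065 g.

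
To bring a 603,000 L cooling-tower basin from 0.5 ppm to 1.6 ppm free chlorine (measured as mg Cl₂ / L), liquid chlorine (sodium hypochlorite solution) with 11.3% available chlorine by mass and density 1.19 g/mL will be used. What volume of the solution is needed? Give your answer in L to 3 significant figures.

Chlorine deficit: 1.6 − 0.5 = 1.1 ppm = 1.1 mg/L as Cl₂.
Cl₂ equivalent needed: 1.1 mg/L × 603,000 L = 663,300 mg = 663.3 g.
Product at 11.3% available chlorine: 663.3 / 0.113 = 5870 g.
Volume at density 1.19 g/mL: 5870 g ÷ 1.19 g/mL = 4933 mL.

4.93 L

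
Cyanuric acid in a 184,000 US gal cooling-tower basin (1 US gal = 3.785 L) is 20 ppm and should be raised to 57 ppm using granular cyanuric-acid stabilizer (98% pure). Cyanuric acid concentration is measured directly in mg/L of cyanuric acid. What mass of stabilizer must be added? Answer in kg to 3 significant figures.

Volume: 184,000 US gal × 3.785 L/gal = 696,440 L.
CYA to add: (57 − 20) = 37 mg/L × 696,440 L = 25,770 g cyanuric acid.
At 98% purity: 25,770 / 0.98 = 26,290 g product.

26.3 kg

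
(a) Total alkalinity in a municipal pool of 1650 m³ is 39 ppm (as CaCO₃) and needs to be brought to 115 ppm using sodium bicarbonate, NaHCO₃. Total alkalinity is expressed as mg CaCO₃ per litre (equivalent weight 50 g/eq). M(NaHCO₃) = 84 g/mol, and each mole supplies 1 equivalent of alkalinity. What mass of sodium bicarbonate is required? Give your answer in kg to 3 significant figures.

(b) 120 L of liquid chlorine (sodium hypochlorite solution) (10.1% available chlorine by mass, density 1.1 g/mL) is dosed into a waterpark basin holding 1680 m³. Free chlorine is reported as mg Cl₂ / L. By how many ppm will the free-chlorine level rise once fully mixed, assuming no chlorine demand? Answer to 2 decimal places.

(a) 211 kg; (b) 7.94 ppm

(a) Volume: 1650 m³ = 1,650,000 L.
(a) Alkalinity to add: (115 − 39) = 76 mg/L as CaCO₃ × 1,650,000 L = 125,400 g as CaCO₃.
(a) Equivalents: 125,400 g ÷ 50 g/eq = 2508 eq.
(a) NaHCO₃ supplies 1 eq per mole → 2508 mol.
(a) Mass: 2508 mol × 84 g/mol = 210,700 g.

(b) Volume: 1680 m³ = 1,680,000 L.
(b) Mass of solution: 120 L × 1000 mL/L × 1.1 g/mL = 132,000 g.
(b) Available chlorine delivered: 132,000 g × 0.101 = 13,330 g as Cl₂.
(b) Concentration rise: 13,330 g / 1,680,000 L = 7.936 mg/L = 7.94 ppm.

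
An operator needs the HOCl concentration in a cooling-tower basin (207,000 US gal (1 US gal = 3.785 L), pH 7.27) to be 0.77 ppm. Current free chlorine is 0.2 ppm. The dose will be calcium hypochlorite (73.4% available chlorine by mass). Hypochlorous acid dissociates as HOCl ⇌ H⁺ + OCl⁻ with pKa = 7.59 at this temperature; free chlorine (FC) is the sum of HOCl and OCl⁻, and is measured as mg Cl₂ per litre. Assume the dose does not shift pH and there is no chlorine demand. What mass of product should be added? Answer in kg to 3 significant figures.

1.00 kg

Volume: 207,000 US gal × 3.785 L/gal = 783,495 L.
[OCl⁻]/[HOCl] = 10^(pH − pKa) = 10^(7.27 − 7.59) = 0.4786; fraction as HOCl = 1/(1 + 0.4786) = 0.6763.
Free chlorine required for 0.77 ppm HOCl: 0.77 / 0.6763 = 1.139 ppm.
FC to add: 1.139 − 0.2 = 0.9385 mg/L as Cl₂.
Cl₂ equivalent: 0.9385 mg/L × 783,495 L = 735.3 g.
Product at 73.4% available Cl: 735.3 / 0.734 = 1002 g.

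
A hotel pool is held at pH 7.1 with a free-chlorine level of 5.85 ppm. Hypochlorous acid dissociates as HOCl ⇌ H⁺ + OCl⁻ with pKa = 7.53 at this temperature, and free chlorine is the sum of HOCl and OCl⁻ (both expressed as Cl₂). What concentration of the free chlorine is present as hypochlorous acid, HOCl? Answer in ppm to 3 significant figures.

4.27 ppm

[OCl⁻]/[HOCl] = 10^(pH − pKa) = 10^(7.1 − 7.53) = 10^-0.43 = 0.3715.
Fraction as HOCl = 1 / (1 + 0.3715) = 0.7291.
HOCl = 0.7291 × 5.85 ppm = 4.265 ppm.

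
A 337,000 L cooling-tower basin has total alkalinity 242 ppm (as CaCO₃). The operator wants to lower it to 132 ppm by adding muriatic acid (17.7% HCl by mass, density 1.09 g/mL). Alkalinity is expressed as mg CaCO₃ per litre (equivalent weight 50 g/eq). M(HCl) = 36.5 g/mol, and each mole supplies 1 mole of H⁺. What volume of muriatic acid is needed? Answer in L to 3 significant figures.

Alkalinity to neutralize: (242 − 132) = 110 mg/L as CaCO₃ × 337,000 L = 37,070 g as CaCO₃.
Equivalents of H⁺ required: 37,070 ÷ 50 g/eq = 741.4 eq = 741.4 mol HCl.
Mass of HCl: 741.4 × 36.5 = 27,060 g.
Mass of 17.7% solution: 27,060 / 0.177 = 152,900 g.
Volume: 152,900 g ÷ 1.09 g/mL = 140,300 mL.

140 L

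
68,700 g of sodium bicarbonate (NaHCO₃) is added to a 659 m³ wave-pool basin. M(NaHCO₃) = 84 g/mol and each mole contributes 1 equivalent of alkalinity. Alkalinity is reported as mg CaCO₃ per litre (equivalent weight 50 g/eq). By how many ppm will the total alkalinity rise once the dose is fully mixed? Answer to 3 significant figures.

62.1 ppm

Volume: 659 m³ = 659,000 L.
Moles of NaHCO₃: 68,700 g ÷ 84 g/mol = 817.9 mol → 817.9 eq of alkalinity.
As CaCO₃: 817.9 eq × 50 g/eq = 40,890 g.
Rise: 40,890 g / 659,000 L × 1000 = 62.05 mg/L.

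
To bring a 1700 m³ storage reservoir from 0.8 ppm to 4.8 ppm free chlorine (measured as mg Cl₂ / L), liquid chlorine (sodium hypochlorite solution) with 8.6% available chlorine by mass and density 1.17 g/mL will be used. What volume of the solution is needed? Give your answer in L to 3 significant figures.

67.6 L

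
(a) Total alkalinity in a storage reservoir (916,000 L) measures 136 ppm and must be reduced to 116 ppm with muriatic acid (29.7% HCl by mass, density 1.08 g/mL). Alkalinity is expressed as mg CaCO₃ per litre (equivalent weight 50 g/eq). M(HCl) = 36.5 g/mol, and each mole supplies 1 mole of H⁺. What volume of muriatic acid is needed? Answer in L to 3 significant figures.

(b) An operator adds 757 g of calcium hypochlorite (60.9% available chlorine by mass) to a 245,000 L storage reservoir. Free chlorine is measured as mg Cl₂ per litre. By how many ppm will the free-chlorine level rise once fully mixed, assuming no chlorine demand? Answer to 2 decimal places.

(a) 41.7 L; (b) 1.88 ppm

(a) Alkalinity to neutralize: (136 − 116) = 20 mg/L as CaCO₃ × 916,000 L = 18,320 g as CaCO₃.
(a) Equivalents of H⁺ required: 18,320 ÷ 50 g/eq = 366.4 eq = 366.4 mol HCl.
(a) Mass of HCl: 366.4 × 36.5 = 13,370 g.
(a) Mass of 29.7% solution: 13,370 / 0.297 = 45,030 g.
(a) Volume: 45,030 g ÷ 1.08 g/mL = 41,690 mL.

(b) Available chlorine delivered: 757 g × 0.609 = 461 g as Cl₂.
(b) Concentration rise: 461 g / 245,000 L = 1.882 mg/L = 1.88 ppm.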